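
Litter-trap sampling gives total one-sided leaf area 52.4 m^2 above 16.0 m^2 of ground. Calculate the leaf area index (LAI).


Formula: LAI = total leaf area / ground area  (dimensionless)
LAI = 52.4 m^2 / 16.0 m^2
LAI = 3.28

3.28


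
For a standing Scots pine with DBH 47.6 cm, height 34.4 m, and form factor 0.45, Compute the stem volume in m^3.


Formula: V = pi * (DBH/200)^2 * H * ff
Radius = DBH/200 = 47.6/200 = 0.238 m
Radius^2 = 0.238^2 = 0.056644 m^2
V = pi * 0.056644 * 34.4 * 0.45
V = 2.755 m^3

2.755


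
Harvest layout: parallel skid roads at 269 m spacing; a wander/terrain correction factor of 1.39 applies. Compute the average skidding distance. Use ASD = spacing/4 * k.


Formula: ASD = (spacing / 4) * correction
Uncorrected distance = spacing / 4 = 269 / 4 = 67.25 m
ASD = 67.25 * 1.39 = 93 m

93


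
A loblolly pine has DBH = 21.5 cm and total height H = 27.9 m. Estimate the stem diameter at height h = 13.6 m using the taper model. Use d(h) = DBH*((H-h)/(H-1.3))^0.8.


Taper: d(h) = DBH * ((H - h) / (H - 1.3))^0.8
Numerator = H - h = 27.9 - 13.6 = 14.3 m
Denominator = H - 1.3 = 27.9 - 1.3 = 26.6 m
Ratio = 14.3 / 26.6 = 0.53759
d = 21.5 * 0.53759^0.8 = 13.1 cm

13.1


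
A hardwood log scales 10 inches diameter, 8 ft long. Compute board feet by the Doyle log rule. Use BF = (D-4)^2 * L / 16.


Doyle: BF = (D - 4)^2 * L / 16
Adjusted diameter = 10 - 4 = 6 in
(D-4)^2 = 6^2 = 36
BF = 36 * 8 / 16 = 18 BF

18


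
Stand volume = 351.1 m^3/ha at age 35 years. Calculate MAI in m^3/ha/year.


Formula: MAI = Total Volume / Stand Age
MAI = 351.1 m^3/ha / 35 years
MAI = 10.03 m^3/ha/year

10.03


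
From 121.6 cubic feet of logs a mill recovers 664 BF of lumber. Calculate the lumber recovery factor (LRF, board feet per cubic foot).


Formula: LRF = Lumber Output (BF) / Log Input (ft^3)
LRF = 664 BF / 121.6 ft^3
LRF = 5.46 BF/ft^3

5.46


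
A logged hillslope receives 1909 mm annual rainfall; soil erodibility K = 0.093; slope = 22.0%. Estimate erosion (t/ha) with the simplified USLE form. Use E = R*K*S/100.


Formula: E = R * K * S / 100  (simplified USLE)
R * K = 1909 * 0.093 = 177.537
E = 177.537 * 22.0 / 100 = 39.06 t/ha

39.06


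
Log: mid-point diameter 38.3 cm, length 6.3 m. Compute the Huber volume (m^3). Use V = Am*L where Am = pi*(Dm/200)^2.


Huber: V = Am * L,  Am = pi*(Dm/200)^2
Am = pi*(38.3/200)^2 = 0.115209 m^2
V = 0.115209*6.3 = 0.7258 m^3

0.7258


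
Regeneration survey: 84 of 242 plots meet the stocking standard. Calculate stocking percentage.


Formula: Stocking % = stocked plots / total plots * 100
Stocking = 84 / 242 * 100
Stocking = 0.3471 * 100 = 34.7%

34.7


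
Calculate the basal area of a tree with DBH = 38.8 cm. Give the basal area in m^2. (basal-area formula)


Formula: BA = pi * (DBH/2)^2 / 10000  (cm^2 to m^2)
Radius = DBH/2 = 38.8/2 = 19.4 cm
BA = pi * 19.4^2 / 10000
   = 1182.3698 cm^2 / 10000
   = 0.1182 m^2

0.1182


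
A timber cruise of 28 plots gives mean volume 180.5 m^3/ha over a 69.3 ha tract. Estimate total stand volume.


Formula: Total Volume = Mean Volume per ha * Total Area
Total Volume = 180.5 m^3/ha * 69.3 ha
Total Volume = 12509 m^3

12509


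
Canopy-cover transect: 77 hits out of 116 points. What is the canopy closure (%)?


Formula: Canopy closure = covered points / total points * 100
Closure = 77 / 116 * 100
Closure = 0.6638 * 100 = 66.4%

66.4


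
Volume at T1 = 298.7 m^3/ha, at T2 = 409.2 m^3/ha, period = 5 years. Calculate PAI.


Formula: PAI = (V_T2 - V_T1) / (T2 - T1)
Volume increment = 409.2 - 298.7 = 110.5 m^3/ha
PAI = 110.5 / 5 = 22.1 m^3/ha/year

22.1


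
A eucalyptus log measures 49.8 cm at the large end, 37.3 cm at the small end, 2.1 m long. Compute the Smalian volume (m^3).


Smalian: V = (A1 + A2)/2 * L,  A = pi*(D/200)^2
A1 = pi*(49.8/200)^2 = 0.194782 m^2
A2 = pi*(37.3/200)^2 = 0.109272 m^2
V = (0.194782+0.109272)/2*2.1 = 0.3193 m^3

0.3193


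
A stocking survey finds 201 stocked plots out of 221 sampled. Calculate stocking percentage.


Formula: Stocking % = stocked plots / total plots * 100
Stocking = 201 / 221 * 100
Stocking = 0.9095 * 100 = 91.0%

91.0


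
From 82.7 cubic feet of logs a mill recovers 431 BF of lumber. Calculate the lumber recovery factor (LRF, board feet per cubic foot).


Formula: LRF = Lumber Output (BF) / Log Input (ft^3)
LRF = 431 BF / 82.7 ft^3
LRF = 5.21 BF/ft^3

5.21


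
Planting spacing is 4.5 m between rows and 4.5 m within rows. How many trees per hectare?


Formula: TPH = 10000 m^2/ha / (spacing_x * spacing_y)
Area per tree = 4.5 m * 4.5 m = 20.25 m^2
TPH = 10000 / 20.25 = 494 trees/ha

494


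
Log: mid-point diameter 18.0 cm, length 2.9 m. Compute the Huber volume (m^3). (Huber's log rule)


Huber: V = Am * L,  Am = pi*(Dm/200)^2
Am = pi*(18.0/200)^2 = 0.025447 m^2
V = 0.025447*2.9 = 0.0738 m^3

0.0738


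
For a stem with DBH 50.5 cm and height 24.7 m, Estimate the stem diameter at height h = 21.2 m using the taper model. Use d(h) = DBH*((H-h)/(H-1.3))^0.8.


Taper: d(h) = DBH * ((H - h) / (H - 1.3))^0.8
Numerator = H - h = 24.7 - 21.2 = 3.5 m
Denominator = H - 1.3 = 24.7 - 1.3 = 23.4 m
Ratio = 3.5 / 23.4 = 0.14957
d = 50.5 * 0.14957^0.8 = 11.0 cm

11.0


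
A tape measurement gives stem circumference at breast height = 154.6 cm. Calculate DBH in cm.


Formula: DBH = C / pi
DBH = 154.6 / pi
pi = 3.14159...
DBH = 49.2 cm

49.2


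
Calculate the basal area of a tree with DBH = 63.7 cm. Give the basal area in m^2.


Formula: BA = pi * (DBH/2)^2 / 10000  (cm^2 to m^2)
Radius = DBH/2 = 63.7/2 = 31.85 cm
BA = pi * 31.85^2 / 10000
   = 3186.9023 cm^2 / 10000
   = 0.3187 m^2

0.3187


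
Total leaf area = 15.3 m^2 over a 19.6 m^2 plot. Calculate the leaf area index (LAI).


Formula: LAI = total leaf area / ground area  (dimensionless)
LAI = 15.3 m^2 / 19.6 m^2
LAI = 0.78

0.78


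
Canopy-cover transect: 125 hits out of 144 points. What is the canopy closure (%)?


Formula: Canopy closure = covered points / total points * 100
Closure = 125 / 144 * 100
Closure = 0.8681 * 100 = 86.8%

86.8


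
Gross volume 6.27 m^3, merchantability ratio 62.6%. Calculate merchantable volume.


Formula: MV = V_total * (merchantable_pct / 100)
Merchantable fraction = 62.6% / 100 = 0.626
MV = 6.27 m^3 * 0.626 = 3.925 m^3

3.925


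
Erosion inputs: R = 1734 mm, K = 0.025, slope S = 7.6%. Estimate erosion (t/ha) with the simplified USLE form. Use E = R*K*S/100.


Formula: E = R * K * S / 100  (simplified USLE)
R * K = 1734 * 0.025 = 43.35
E = 43.35 * 7.6 / 100 = 3.29 t/ha

3.29


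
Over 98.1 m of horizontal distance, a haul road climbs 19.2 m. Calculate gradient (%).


Formula: Gradient = rise / run * 100
Gradient = 19.2 / 98.1 * 100 = 19.6%

19.6


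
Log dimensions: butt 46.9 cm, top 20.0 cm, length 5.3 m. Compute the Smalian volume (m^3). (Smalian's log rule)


Smalian: V = (A1 + A2)/2 * L,  A = pi*(D/200)^2
A1 = pi*(46.9/200)^2 = 0.172757 m^2
A2 = pi*(20.0/200)^2 = 0.031416 m^2
V = (0.172757+0.031416)/2*5.3 = 0.5411 m^3

0.5411


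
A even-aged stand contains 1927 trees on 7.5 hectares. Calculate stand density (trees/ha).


Formula: Stand Density = N_trees / Area_ha
Density = 1927 trees / 7.5 ha
Density = 257 trees/ha

257


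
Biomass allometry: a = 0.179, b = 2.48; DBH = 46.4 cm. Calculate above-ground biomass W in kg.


Formula: W = a * DBH^b  (allometric power law)
DBH^b = 46.4^2.48 = 13582.0271
W = 0.179 * 13582.0271 = 2431.2 kg

2431.2


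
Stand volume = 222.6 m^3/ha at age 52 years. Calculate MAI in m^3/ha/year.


Formula: MAI = Total Volume / Stand Age
MAI = 222.6 m^3/ha / 52 years
MAI = 4.28 m^3/ha/year

4.28


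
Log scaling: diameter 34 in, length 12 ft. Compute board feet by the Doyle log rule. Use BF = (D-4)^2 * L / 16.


Doyle: BF = (D - 4)^2 * L / 16
Adjusted diameter = 34 - 4 = 30 in
(D-4)^2 = 30^2 = 900
BF = 900 * 12 / 16 = 675 BF

675


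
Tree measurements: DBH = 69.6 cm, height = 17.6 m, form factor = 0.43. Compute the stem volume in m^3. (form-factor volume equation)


Formula: V = pi * (DBH/200)^2 * H * ff
Radius = DBH/200 = 69.6/200 = 0.348 m
Radius^2 = 0.348^2 = 0.121104 m^2
V = pi * 0.121104 * 17.6 * 0.43
V = 2.879 m^3

2.879


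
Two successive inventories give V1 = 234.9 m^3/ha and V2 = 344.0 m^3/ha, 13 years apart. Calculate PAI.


Formula: PAI = (V_T2 - V_T1) / (T2 - T1)
Volume increment = 344.0 - 234.9 = 109.1 m^3/ha
PAI = 109.1 / 13 = 8.39 m^3/ha/year

8.39


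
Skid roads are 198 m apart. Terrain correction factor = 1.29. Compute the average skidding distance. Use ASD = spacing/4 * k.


Formula: ASD = (spacing / 4) * correction
Uncorrected distance = spacing / 4 = 198 / 4 = 49.5 m
ASD = 49.5 * 1.29 = 64 m

64


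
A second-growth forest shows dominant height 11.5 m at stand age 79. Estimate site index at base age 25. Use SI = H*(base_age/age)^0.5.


Formula: SI = H_dom * (base_age / age)^0.5
Age ratio = 25 / 79 = 0.31646
sqrt(age_ratio) = 0.56254
SI = 11.5 * 0.56254 = 6.5 m

6.5


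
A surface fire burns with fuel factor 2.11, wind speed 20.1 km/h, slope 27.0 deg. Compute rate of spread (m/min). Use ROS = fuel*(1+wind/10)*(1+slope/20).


Formula: ROS = fuel * (1 + wind/10) * (1 + slope/20)
Wind factor = 1 + 20.1/10 = 3.01
Slope factor = 1 + 27.0/20 = 2.35
ROS = 2.11 * 3.01 * 2.35 = 14.93 m/min

14.93


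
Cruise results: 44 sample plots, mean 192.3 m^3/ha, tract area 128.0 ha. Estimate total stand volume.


Formula: Total Volume = Mean Volume per ha * Total Area
Total Volume = 192.3 m^3/ha * 128.0 ha
Total Volume = 24614 m^3

24614


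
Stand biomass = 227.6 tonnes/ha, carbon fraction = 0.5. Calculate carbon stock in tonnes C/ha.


Formula: Carbon Stock = Biomass * Carbon Fraction
C = 227.6 t/ha * 0.5
C = 113.8 t C/ha

113.8


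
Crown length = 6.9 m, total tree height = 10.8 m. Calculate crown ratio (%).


Formula: Crown Ratio = (Crown Length / Total Height) * 100
CR = (6.9 m / 10.8 m) * 100
CR = 0.6389 * 100 = 63.9%

63.9


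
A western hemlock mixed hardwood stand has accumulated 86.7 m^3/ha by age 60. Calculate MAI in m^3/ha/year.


Formula: MAI = Total Volume / Stand Age
MAI = 86.7 m^3/ha / 60 years
MAI = 1.45 m^3/ha/year

1.45


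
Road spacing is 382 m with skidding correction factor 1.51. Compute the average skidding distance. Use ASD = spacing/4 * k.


Formula: ASD = (spacing / 4) * correction
Uncorrected distance = spacing / 4 = 382 / 4 = 95.5 m
ASD = 95.5 * 1.51 = 144 m

144


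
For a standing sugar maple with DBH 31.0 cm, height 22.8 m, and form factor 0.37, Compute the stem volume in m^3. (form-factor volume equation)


Formula: V = pi * (DBH/200)^2 * H * ff
Radius = DBH/200 = 31.0/200 = 0.155 m
Radius^2 = 0.155^2 = 0.024025 m^2
V = pi * 0.024025 * 22.8 * 0.37
V = 0.637 m^3

0.637


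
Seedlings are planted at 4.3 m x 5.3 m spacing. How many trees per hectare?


Formula: TPH = 10000 m^2/ha / (spacing_x * spacing_y)
Area per tree = 4.3 m * 5.3 m = 22.79 m^2
TPH = 10000 / 22.79 = 439 trees/ha

439


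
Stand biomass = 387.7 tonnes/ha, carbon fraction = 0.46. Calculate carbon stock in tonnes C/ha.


Formula: Carbon Stock = Biomass * Carbon Fraction
C = 387.7 t/ha * 0.46
C = 178.3 t C/ha

178.3


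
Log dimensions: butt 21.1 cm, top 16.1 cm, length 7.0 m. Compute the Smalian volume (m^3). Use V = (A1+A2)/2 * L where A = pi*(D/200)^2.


Smalian: V = (A1 + A2)/2 * L,  A = pi*(D/200)^2
A1 = pi*(21.1/200)^2 = 0.034967 m^2
A2 = pi*(16.1/200)^2 = 0.020358 m^2
V = (0.034967+0.020358)/2*7.0 = 0.1936 m^3

0.1936


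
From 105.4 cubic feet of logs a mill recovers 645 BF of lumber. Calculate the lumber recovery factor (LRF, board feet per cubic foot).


Formula: LRF = Lumber Output (BF) / Log Input (ft^3)
LRF = 645 BF / 105.4 ft^3
LRF = 6.12 BF/ft^3

6.12


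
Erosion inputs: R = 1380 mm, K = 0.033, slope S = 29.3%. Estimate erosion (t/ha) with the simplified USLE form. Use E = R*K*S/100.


Formula: E = R * K * S / 100  (simplified USLE)
R * K = 1380 * 0.033 = 45.54
E = 45.54 * 29.3 / 100 = 13.34 t/ha

13.34


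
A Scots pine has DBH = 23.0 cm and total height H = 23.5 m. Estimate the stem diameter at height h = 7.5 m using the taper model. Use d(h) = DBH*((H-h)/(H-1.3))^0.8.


Taper: d(h) = DBH * ((H - h) / (H - 1.3))^0.8
Numerator = H - h = 23.5 - 7.5 = 16.0 m
Denominator = H - 1.3 = 23.5 - 1.3 = 22.2 m
Ratio = 16.0 / 22.2 = 0.72072
d = 23.0 * 0.72072^0.8 = 17.7 cm

17.7


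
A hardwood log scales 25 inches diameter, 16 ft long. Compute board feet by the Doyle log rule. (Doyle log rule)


Doyle: BF = (D - 4)^2 * L / 16
Adjusted diameter = 25 - 4 = 21 in
(D-4)^2 = 21^2 = 441
BF = 441 * 16 / 16 = 441 BF

441


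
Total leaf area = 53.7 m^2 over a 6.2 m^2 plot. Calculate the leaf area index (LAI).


Formula: LAI = total leaf area / ground area  (dimensionless)
LAI = 53.7 m^2 / 6.2 m^2
LAI = 8.66

8.66


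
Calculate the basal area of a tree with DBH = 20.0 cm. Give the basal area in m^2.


Formula: BA = pi * (DBH/2)^2 / 10000  (cm^2 to m^2)
Radius = DBH/2 = 20.0/2 = 10.0 cm
BA = pi * 10.0^2 / 10000
   = 314.1593 cm^2 / 10000
   = 0.0314 m^2

0.0314


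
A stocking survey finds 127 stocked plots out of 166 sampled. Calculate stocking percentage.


Formula: Stocking % = stocked plots / total plots * 100
Stocking = 127 / 166 * 100
Stocking = 0.7651 * 100 = 76.5%

76.5


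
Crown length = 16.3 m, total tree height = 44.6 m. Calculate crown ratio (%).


Formula: Crown Ratio = (Crown Length / Total Height) * 100
CR = (16.3 m / 44.6 m) * 100
CR = 0.3655 * 100 = 36.5%

36.5


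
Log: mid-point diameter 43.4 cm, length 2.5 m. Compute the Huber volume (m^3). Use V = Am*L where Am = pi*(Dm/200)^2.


Huber: V = Am * L,  Am = pi*(Dm/200)^2
Am = pi*(43.4/200)^2 = 0.147934 m^2
V = 0.147934*2.5 = 0.3698 m^3

0.3698


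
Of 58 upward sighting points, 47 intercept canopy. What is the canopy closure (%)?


Formula: Canopy closure = covered points / total points * 100
Closure = 47 / 58 * 100
Closure = 0.8103 * 100 = 81.0%

81.0


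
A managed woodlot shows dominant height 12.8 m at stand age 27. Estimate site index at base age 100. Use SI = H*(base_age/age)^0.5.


Formula: SI = H_dom * (base_age / age)^0.5
Age ratio = 100 / 27 = 3.7037
sqrt(age_ratio) = 1.9245
SI = 12.8 * 1.9245 = 24.6 m

24.6


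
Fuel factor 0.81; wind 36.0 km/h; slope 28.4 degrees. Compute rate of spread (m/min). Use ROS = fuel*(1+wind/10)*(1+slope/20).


Formula: ROS = fuel * (1 + wind/10) * (1 + slope/20)
Wind factor = 1 + 36.0/10 = 4.6
Slope factor = 1 + 28.4/20 = 2.42
ROS = 0.81 * 4.6 * 2.42 = 9.02 m/min

9.02


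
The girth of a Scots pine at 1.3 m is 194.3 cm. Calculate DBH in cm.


Formula: DBH = C / pi
DBH = 194.3 / pi
pi = 3.14159...
DBH = 61.8 cm

61.8


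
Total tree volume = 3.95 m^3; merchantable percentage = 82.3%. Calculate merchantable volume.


Formula: MV = V_total * (merchantable_pct / 100)
Merchantable fraction = 82.3% / 100 = 0.823
MV = 3.95 m^3 * 0.823 = 3.251 m^3

3.251


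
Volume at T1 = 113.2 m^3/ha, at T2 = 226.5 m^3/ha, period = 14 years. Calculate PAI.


Formula: PAI = (V_T2 - V_T1) / (T2 - T1)
Volume increment = 226.5 - 113.2 = 113.3 m^3/ha
PAI = 113.3 / 14 = 8.09 m^3/ha/year

8.09


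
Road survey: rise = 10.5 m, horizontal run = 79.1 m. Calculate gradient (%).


Formula: Gradient = rise / run * 100
Gradient = 10.5 / 79.1 * 100 = 13.3%

13.3


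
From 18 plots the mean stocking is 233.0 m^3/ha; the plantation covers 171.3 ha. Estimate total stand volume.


Formula: Total Volume = Mean Volume per ha * Total Area
Total Volume = 233.0 m^3/ha * 171.3 ha
Total Volume = 39913 m^3

39913


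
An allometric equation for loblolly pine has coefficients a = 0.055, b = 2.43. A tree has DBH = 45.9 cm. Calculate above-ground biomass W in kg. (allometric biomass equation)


Formula: W = a * DBH^b  (allometric power law)
DBH^b = 45.9^2.43 = 10919.5521
W = 0.055 * 10919.5521 = 600.6 kg

600.6


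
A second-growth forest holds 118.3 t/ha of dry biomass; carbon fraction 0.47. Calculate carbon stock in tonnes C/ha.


Formula: Carbon Stock = Biomass * Carbon Fraction
C = 118.3 t/ha * 0.47
C = 55.6 t C/ha

55.6


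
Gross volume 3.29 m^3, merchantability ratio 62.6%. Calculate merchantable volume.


Formula: MV = V_total * (merchantable_pct / 100)
Merchantable fraction = 62.6% / 100 = 0.626
MV = 3.29 m^3 * 0.626 = 2.06 m^3

2.06


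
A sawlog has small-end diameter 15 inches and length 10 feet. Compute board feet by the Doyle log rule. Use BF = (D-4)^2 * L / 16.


Doyle: BF = (D - 4)^2 * L / 16
Adjusted diameter = 15 - 4 = 11 in
(D-4)^2 = 11^2 = 121
BF = 121 * 10 / 16 = 76 BF

76


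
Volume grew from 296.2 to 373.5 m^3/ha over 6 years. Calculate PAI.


Formula: PAI = (V_T2 - V_T1) / (T2 - T1)
Volume increment = 373.5 - 296.2 = 77.3 m^3/ha
PAI = 77.3 / 6 = 12.88 m^3/ha/year

12.88


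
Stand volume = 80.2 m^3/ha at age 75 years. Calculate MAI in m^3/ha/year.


Formula: MAI = Total Volume / Stand Age
MAI = 80.2 m^3/ha / 75 years
MAI = 1.07 m^3/ha/year

1.07


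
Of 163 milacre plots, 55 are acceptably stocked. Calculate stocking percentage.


Formula: Stocking % = stocked plots / total plots * 100
Stocking = 55 / 163 * 100
Stocking = 0.3374 * 100 = 33.7%

33.7


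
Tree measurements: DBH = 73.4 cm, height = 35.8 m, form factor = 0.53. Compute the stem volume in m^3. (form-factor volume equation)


Formula: V = pi * (DBH/200)^2 * H * ff
Radius = DBH/200 = 73.4/200 = 0.367 m
Radius^2 = 0.367^2 = 0.134689 m^2
V = pi * 0.134689 * 35.8 * 0.53
V = 8.029 m^3

8.029


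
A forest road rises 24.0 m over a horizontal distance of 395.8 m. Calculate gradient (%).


Formula: Gradient = rise / run * 100
Gradient = 24.0 / 395.8 * 100 = 6.1%

6.1


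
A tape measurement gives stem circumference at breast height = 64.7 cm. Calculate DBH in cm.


Formula: DBH = C / pi
DBH = 64.7 / pi
pi = 3.14159...
DBH = 20.6 cm

20.6


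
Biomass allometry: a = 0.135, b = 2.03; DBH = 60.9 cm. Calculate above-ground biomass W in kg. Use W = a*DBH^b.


Formula: W = a * DBH^b  (allometric power law)
DBH^b = 60.9^2.03 = 4195.3974
W = 0.135 * 4195.3974 = 566.4 kg

566.4


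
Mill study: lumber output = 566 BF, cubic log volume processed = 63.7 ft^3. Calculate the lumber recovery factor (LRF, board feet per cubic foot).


Formula: LRF = Lumber Output (BF) / Log Input (ft^3)
LRF = 566 BF / 63.7 ft^3
LRF = 8.89 BF/ft^3

8.89


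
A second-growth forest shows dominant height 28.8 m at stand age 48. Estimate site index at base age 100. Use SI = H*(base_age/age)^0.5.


Formula: SI = H_dom * (base_age / age)^0.5
Age ratio = 100 / 48 = 2.08333
sqrt(age_ratio) = 1.44338
SI = 28.8 * 1.44338 = 41.6 m

41.6


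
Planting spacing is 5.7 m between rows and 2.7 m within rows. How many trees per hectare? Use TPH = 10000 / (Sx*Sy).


Formula: TPH = 10000 m^2/ha / (spacing_x * spacing_y)
Area per tree = 5.7 m * 2.7 m = 15.39 m^2
TPH = 10000 / 15.39 = 650 trees/ha

650


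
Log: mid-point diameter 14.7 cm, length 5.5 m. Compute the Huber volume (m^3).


Huber: V = Am * L,  Am = pi*(Dm/200)^2
Am = pi*(14.7/200)^2 = 0.016972 m^2
V = 0.016972*5.5 = 0.0933 m^3

0.0933


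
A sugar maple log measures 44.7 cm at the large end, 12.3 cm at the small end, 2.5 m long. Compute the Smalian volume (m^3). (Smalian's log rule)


Smalian: V = (A1 + A2)/2 * L,  A = pi*(D/200)^2
A1 = pi*(44.7/200)^2 = 0.15693 m^2
A2 = pi*(12.3/200)^2 = 0.011882 m^2
V = (0.15693+0.011882)/2*2.5 = 0.211 m^3

0.211


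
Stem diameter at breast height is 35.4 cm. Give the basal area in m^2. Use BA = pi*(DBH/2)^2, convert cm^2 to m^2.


Formula: BA = pi * (DBH/2)^2 / 10000  (cm^2 to m^2)
Radius = DBH/2 = 35.4/2 = 17.7 cm
BA = pi * 17.7^2 / 10000
   = 984.2296 cm^2 / 10000
   = 0.0984 m^2

0.0984


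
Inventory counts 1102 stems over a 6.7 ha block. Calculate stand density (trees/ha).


Formula: Stand Density = N_trees / Area_ha
Density = 1102 trees / 6.7 ha
Density = 164 trees/ha

164


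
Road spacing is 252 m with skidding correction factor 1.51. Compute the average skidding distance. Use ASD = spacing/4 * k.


Formula: ASD = (spacing / 4) * correction
Uncorrected distance = spacing / 4 = 252 / 4 = 63 m
ASD = 63 * 1.51 = 95 m

95


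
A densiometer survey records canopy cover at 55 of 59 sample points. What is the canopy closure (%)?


Formula: Canopy closure = covered points / total points * 100
Closure = 55 / 59 * 100
Closure = 0.9322 * 100 = 93.2%

93.2


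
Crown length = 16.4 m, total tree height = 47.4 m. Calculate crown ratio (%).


Formula: Crown Ratio = (Crown Length / Total Height) * 100
CR = (16.4 m / 47.4 m) * 100
CR = 0.346 * 100 = 34.6%

34.6


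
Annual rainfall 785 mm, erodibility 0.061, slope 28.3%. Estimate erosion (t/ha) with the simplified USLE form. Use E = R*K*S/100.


Formula: E = R * K * S / 100  (simplified USLE)
R * K = 785 * 0.061 = 47.885
E = 47.885 * 28.3 / 100 = 13.55 t/ha

13.55


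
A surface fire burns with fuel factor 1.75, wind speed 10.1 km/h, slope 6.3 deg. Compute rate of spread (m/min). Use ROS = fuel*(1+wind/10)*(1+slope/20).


Formula: ROS = fuel * (1 + wind/10) * (1 + slope/20)
Wind factor = 1 + 10.1/10 = 2.01
Slope factor = 1 + 6.3/20 = 1.315
ROS = 1.75 * 2.01 * 1.315 = 4.63 m/min

4.63


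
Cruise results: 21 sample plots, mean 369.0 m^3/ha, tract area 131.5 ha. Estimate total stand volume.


Formula: Total Volume = Mean Volume per ha * Total Area
Total Volume = 369.0 m^3/ha * 131.5 ha
Total Volume = 48524 m^3

48524


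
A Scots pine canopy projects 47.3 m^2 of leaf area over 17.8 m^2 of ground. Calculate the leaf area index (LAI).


Formula: LAI = total leaf area / ground area  (dimensionless)
LAI = 47.3 m^2 / 17.8 m^2
LAI = 2.66

2.66


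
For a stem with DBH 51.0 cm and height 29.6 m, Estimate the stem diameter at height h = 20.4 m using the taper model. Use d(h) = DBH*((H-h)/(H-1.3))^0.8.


Taper: d(h) = DBH * ((H - h) / (H - 1.3))^0.8
Numerator = H - h = 29.6 - 20.4 = 9.2 m
Denominator = H - 1.3 = 29.6 - 1.3 = 28.3 m
Ratio = 9.2 / 28.3 = 0.32509
d = 51.0 * 0.32509^0.8 = 20.8 cm

20.8


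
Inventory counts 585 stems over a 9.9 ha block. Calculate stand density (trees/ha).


Formula: Stand Density = N_trees / Area_ha
Density = 585 trees / 9.9 ha
Density = 59 trees/ha

59


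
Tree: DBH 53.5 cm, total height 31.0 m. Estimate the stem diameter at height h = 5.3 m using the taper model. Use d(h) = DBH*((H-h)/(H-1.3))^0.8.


Taper: d(h) = DBH * ((H - h) / (H - 1.3))^0.8
Numerator = H - h = 31.0 - 5.3 = 25.7 m
Denominator = H - 1.3 = 31.0 - 1.3 = 29.7 m
Ratio = 25.7 / 29.7 = 0.86532
d = 53.5 * 0.86532^0.8 = 47.7 cm

47.7


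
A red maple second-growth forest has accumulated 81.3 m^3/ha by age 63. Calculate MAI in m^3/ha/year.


Formula: MAI = Total Volume / Stand Age
MAI = 81.3 m^3/ha / 63 years
MAI = 1.29 m^3/ha/year

1.29


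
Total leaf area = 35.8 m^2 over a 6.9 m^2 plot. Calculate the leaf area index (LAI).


Formula: LAI = total leaf area / ground area  (dimensionless)
LAI = 35.8 m^2 / 6.9 m^2
LAI = 5.19

5.19


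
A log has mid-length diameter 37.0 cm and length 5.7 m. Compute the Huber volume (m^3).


Huber: V = Am * L,  Am = pi*(Dm/200)^2
Am = pi*(37.0/200)^2 = 0.107521 m^2
V = 0.107521*5.7 = 0.6129 m^3

0.6129


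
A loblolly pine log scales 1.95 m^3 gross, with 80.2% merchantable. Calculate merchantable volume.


Formula: MV = V_total * (merchantable_pct / 100)
Merchantable fraction = 80.2% / 100 = 0.802
MV = 1.95 m^3 * 0.802 = 1.564 m^3

1.564


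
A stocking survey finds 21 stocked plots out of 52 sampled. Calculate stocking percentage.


Formula: Stocking % = stocked plots / total plots * 100
Stocking = 21 / 52 * 100
Stocking = 0.4038 * 100 = 40.4%

40.4


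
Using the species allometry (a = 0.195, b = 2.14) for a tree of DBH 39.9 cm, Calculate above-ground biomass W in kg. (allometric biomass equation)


Formula: W = a * DBH^b  (allometric power law)
DBH^b = 39.9^2.14 = 2667.3622
W = 0.195 * 2667.3622 = 520.1 kg

520.1


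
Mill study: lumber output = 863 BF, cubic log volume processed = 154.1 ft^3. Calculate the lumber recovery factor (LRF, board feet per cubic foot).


Formula: LRF = Lumber Output (BF) / Log Input (ft^3)
LRF = 863 BF / 154.1 ft^3
LRF = 5.6 BF/ft^3

5.6


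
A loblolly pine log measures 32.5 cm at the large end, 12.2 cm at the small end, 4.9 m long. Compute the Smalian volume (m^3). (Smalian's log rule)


Smalian: V = (A1 + A2)/2 * L,  A = pi*(D/200)^2
A1 = pi*(32.5/200)^2 = 0.082958 m^2
A2 = pi*(12.2/200)^2 = 0.01169 m^2
V = (0.082958+0.01169)/2*4.9 = 0.2319 m^3

0.2319


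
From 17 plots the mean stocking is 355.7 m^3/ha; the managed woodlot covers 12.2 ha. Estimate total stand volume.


Formula: Total Volume = Mean Volume per ha * Total Area
Total Volume = 355.7 m^3/ha * 12.2 ha
Total Volume = 4340 m^3

4340


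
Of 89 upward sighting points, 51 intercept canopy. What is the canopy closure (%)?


Formula: Canopy closure = covered points / total points * 100
Closure = 51 / 89 * 100
Closure = 0.573 * 100 = 57.3%

57.3


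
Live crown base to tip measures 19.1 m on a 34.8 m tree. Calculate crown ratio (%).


Formula: Crown Ratio = (Crown Length / Total Height) * 100
CR = (19.1 m / 34.8 m) * 100
CR = 0.5489 * 100 = 54.9%

54.9


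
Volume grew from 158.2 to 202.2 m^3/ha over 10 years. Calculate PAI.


Formula: PAI = (V_T2 - V_T1) / (T2 - T1)
Volume increment = 202.2 - 158.2 = 44.0 m^3/ha
PAI = 44.0 / 10 = 4.4 m^3/ha/year

4.4


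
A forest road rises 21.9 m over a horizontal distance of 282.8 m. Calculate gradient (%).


Formula: Gradient = rise / run * 100
Gradient = 21.9 / 282.8 * 100 = 7.7%

7.7


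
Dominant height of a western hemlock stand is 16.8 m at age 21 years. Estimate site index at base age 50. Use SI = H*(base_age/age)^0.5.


Formula: SI = H_dom * (base_age / age)^0.5
Age ratio = 50 / 21 = 2.38095
sqrt(age_ratio) = 1.54303
SI = 16.8 * 1.54303 = 25.9 m

25.9


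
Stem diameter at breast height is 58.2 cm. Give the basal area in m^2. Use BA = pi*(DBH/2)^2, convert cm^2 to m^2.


Formula: BA = pi * (DBH/2)^2 / 10000  (cm^2 to m^2)
Radius = DBH/2 = 58.2/2 = 29.1 cm
BA = pi * 29.1^2 / 10000
   = 2660.3321 cm^2 / 10000
   = 0.266 m^2

0.266


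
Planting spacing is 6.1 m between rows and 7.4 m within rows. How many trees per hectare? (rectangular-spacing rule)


Formula: TPH = 10000 m^2/ha / (spacing_x * spacing_y)
Area per tree = 6.1 m * 7.4 m = 45.14 m^2
TPH = 10000 / 45.14 = 222 trees/ha

222


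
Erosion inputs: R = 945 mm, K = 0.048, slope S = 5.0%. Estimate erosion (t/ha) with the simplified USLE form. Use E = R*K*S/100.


Formula: E = R * K * S / 100  (simplified USLE)
R * K = 945 * 0.048 = 45.36
E = 45.36 * 5.0 / 100 = 2.27 t/ha

2.27


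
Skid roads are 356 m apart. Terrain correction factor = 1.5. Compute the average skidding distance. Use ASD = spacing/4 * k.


Formula: ASD = (spacing / 4) * correction
Uncorrected distance = spacing / 4 = 356 / 4 = 89 m
ASD = 89 * 1.5 = 134 m

134


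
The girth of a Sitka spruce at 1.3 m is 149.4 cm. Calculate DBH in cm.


Formula: DBH = C / pi
DBH = 149.4 / pi
pi = 3.14159...
DBH = 47.6 cm

47.6


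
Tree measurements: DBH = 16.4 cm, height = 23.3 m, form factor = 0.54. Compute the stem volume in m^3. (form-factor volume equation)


Formula: V = pi * (DBH/200)^2 * H * ff
Radius = DBH/200 = 16.4/200 = 0.082 m
Radius^2 = 0.082^2 = 0.006724 m^2
V = pi * 0.006724 * 23.3 * 0.54
V = 0.266 m^3

0.266


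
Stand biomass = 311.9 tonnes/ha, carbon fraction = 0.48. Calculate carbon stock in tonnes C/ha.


Formula: Carbon Stock = Biomass * Carbon Fraction
C = 311.9 t/ha * 0.48
C = 149.7 t C/ha

149.7


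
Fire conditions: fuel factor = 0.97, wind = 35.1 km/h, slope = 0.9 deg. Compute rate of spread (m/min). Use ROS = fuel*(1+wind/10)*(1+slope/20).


Formula: ROS = fuel * (1 + wind/10) * (1 + slope/20)
Wind factor = 1 + 35.1/10 = 4.51
Slope factor = 1 + 0.9/20 = 1.045
ROS = 0.97 * 4.51 * 1.045 = 4.57 m/min

4.57


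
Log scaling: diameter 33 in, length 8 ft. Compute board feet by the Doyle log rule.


Doyle: BF = (D - 4)^2 * L / 16
Adjusted diameter = 33 - 4 = 29 in
(D-4)^2 = 29^2 = 841
BF = 841 * 8 / 16 = 421 BF

421


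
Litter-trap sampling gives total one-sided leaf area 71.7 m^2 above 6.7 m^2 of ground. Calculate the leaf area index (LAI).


Formula: LAI = total leaf area / ground area  (dimensionless)
LAI = 71.7 m^2 / 6.7 m^2
LAI = 10.7

10.7


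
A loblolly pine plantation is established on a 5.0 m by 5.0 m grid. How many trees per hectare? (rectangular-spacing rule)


Formula: TPH = 10000 m^2/ha / (spacing_x * spacing_y)
Area per tree = 5.0 m * 5.0 m = 25.0 m^2
TPH = 10000 / 25.0 = 400 trees/ha

400


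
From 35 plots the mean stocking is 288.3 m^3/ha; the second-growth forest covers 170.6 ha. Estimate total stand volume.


Formula: Total Volume = Mean Volume per ha * Total Area
Total Volume = 288.3 m^3/ha * 170.6 ha
Total Volume = 49184 m^3

49184


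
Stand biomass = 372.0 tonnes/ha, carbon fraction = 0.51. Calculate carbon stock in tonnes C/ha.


Formula: Carbon Stock = Biomass * Carbon Fraction
C = 372.0 t/ha * 0.51
C = 189.7 t C/ha

189.7


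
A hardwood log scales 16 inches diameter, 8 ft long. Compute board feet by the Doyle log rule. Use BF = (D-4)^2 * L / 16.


Doyle: BF = (D - 4)^2 * L / 16
Adjusted diameter = 16 - 4 = 12 in
(D-4)^2 = 12^2 = 144
BF = 144 * 8 / 16 = 72 BF

72


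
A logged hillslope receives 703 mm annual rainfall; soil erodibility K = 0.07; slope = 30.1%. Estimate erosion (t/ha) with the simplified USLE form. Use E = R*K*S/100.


Formula: E = R * K * S / 100  (simplified USLE)
R * K = 703 * 0.07 = 49.21
E = 49.21 * 30.1 / 100 = 14.81 t/ha

14.81


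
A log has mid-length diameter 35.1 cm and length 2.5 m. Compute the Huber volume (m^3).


Huber: V = Am * L,  Am = pi*(Dm/200)^2
Am = pi*(35.1/200)^2 = 0.096762 m^2
V = 0.096762*2.5 = 0.2419 m^3

0.2419


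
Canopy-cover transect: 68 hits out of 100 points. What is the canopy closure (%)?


Formula: Canopy closure = covered points / total points * 100
Closure = 68 / 100 * 100
Closure = 0.68 * 100 = 68.0%

68.0


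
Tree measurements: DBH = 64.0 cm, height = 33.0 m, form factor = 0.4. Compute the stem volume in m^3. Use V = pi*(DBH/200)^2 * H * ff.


Formula: V = pi * (DBH/200)^2 * H * ff
Radius = DBH/200 = 64.0/200 = 0.32 m
Radius^2 = 0.32^2 = 0.1024 m^2
V = pi * 0.1024 * 33.0 * 0.4
V = 4.246 m^3

4.246


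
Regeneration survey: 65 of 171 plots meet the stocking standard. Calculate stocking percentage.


Formula: Stocking % = stocked plots / total plots * 100
Stocking = 65 / 171 * 100
Stocking = 0.3801 * 100 = 38.0%

38.0


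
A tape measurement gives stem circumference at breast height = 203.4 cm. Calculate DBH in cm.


Formula: DBH = C / pi
DBH = 203.4 / pi
pi = 3.14159...
DBH = 64.7 cm

64.7


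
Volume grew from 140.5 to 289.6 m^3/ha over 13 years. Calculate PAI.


Formula: PAI = (V_T2 - V_T1) / (T2 - T1)
Volume increment = 289.6 - 140.5 = 149.1 m^3/ha
PAI = 149.1 / 13 = 11.47 m^3/ha/year

11.47


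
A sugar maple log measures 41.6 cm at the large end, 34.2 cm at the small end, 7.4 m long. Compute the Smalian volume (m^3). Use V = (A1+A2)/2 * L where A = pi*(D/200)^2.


Smalian: V = (A1 + A2)/2 * L,  A = pi*(D/200)^2
A1 = pi*(41.6/200)^2 = 0.135918 m^2
A2 = pi*(34.2/200)^2 = 0.091863 m^2
V = (0.135918+0.091863)/2*7.4 = 0.8428 m^3

0.8428


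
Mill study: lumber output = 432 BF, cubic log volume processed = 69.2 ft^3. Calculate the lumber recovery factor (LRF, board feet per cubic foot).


Formula: LRF = Lumber Output (BF) / Log Input (ft^3)
LRF = 432 BF / 69.2 ft^3
LRF = 6.24 BF/ft^3

6.24


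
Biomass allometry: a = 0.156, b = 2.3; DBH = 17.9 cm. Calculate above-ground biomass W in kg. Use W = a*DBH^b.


Formula: W = a * DBH^b  (allometric power law)
DBH^b = 17.9^2.3 = 761.3108
W = 0.156 * 761.3108 = 118.8 kg

118.8


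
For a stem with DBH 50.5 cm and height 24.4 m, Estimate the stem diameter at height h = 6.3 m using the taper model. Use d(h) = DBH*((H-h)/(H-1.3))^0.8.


Taper: d(h) = DBH * ((H - h) / (H - 1.3))^0.8
Numerator = H - h = 24.4 - 6.3 = 18.1 m
Denominator = H - 1.3 = 24.4 - 1.3 = 23.1 m
Ratio = 18.1 / 23.1 = 0.78355
d = 50.5 * 0.78355^0.8 = 41.5 cm

41.5


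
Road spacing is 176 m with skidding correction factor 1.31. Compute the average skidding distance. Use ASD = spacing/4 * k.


Formula: ASD = (spacing / 4) * correction
Uncorrected distance = spacing / 4 = 176 / 4 = 44 m
ASD = 44 * 1.31 = 58 m

58


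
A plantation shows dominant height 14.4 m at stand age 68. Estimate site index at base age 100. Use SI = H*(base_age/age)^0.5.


Formula: SI = H_dom * (base_age / age)^0.5
Age ratio = 100 / 68 = 1.47059
sqrt(age_ratio) = 1.21268
SI = 14.4 * 1.21268 = 17.5 m

17.5


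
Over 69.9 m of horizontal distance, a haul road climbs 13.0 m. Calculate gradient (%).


Formula: Gradient = rise / run * 100
Gradient = 13.0 / 69.9 * 100 = 18.6%

18.6


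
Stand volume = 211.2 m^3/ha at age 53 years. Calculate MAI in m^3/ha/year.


Formula: MAI = Total Volume / Stand Age
MAI = 211.2 m^3/ha / 53 years
MAI = 3.98 m^3/ha/year

3.98


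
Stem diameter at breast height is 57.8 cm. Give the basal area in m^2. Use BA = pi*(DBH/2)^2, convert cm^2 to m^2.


Formula: BA = pi * (DBH/2)^2 / 10000  (cm^2 to m^2)
Radius = DBH/2 = 57.8/2 = 28.9 cm
BA = pi * 28.9^2 / 10000
   = 2623.8896 cm^2 / 10000
   = 0.2624 m^2

0.2624


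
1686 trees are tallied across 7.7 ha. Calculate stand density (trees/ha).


Formula: Stand Density = N_trees / Area_ha
Density = 1686 trees / 7.7 ha
Density = 219 trees/ha

219


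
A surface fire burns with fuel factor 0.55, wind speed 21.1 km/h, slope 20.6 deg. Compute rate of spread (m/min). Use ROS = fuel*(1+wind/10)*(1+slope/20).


Formula: ROS = fuel * (1 + wind/10) * (1 + slope/20)
Wind factor = 1 + 21.1/10 = 3.11
Slope factor = 1 + 20.6/20 = 2.03
ROS = 0.55 * 3.11 * 2.03 = 3.47 m/min

3.47


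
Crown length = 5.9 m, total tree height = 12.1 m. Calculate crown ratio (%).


Formula: Crown Ratio = (Crown Length / Total Height) * 100
CR = (5.9 m / 12.1 m) * 100
CR = 0.4876 * 100 = 48.8%

48.8


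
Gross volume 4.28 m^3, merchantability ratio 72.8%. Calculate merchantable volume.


Formula: MV = V_total * (merchantable_pct / 100)
Merchantable fraction = 72.8% / 100 = 0.728
MV = 4.28 m^3 * 0.728 = 3.116 m^3

3.116


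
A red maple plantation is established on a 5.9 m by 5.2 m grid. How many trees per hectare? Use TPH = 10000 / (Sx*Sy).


Formula: TPH = 10000 m^2/ha / (spacing_x * spacing_y)
Area per tree = 5.9 m * 5.2 m = 30.68 m^2
TPH = 10000 / 30.68 = 326 trees/ha

326


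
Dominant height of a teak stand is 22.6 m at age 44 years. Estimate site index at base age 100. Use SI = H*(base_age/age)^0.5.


Formula: SI = H_dom * (base_age / age)^0.5
Age ratio = 100 / 44 = 2.27273
sqrt(age_ratio) = 1.50756
SI = 22.6 * 1.50756 = 34.1 m

34.1


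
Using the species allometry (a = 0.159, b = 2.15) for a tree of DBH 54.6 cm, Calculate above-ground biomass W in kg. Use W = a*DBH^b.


Formula: W = a * DBH^b  (allometric power law)
DBH^b = 54.6^2.15 = 5432.0553
W = 0.159 * 5432.0553 = 863.7 kg

863.7


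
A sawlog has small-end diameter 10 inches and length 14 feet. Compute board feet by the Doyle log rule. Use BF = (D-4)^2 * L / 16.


Doyle: BF = (D - 4)^2 * L / 16
Adjusted diameter = 10 - 4 = 6 in
(D-4)^2 = 6^2 = 36
BF = 36 * 14 / 16 = 32 BF

32


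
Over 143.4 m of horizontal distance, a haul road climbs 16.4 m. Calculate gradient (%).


Formula: Gradient = rise / run * 100
Gradient = 16.4 / 143.4 * 100 = 11.4%

11.4


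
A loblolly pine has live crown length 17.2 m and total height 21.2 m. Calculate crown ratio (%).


Formula: Crown Ratio = (Crown Length / Total Height) * 100
CR = (17.2 m / 21.2 m) * 100
CR = 0.8113 * 100 = 81.1%

81.1


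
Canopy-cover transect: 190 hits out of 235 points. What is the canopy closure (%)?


Formula: Canopy closure = covered points / total points * 100
Closure = 190 / 235 * 100
Closure = 0.8085 * 100 = 80.9%

80.9


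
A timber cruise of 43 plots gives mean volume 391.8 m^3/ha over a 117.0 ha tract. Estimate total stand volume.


Formula: Total Volume = Mean Volume per ha * Total Area
Total Volume = 391.8 m^3/ha * 117.0 ha
Total Volume = 45841 m^3

45841


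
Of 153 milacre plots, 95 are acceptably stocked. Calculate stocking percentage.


Formula: Stocking % = stocked plots / total plots * 100
Stocking = 95 / 153 * 100
Stocking = 0.6209 * 100 = 62.1%

62.1


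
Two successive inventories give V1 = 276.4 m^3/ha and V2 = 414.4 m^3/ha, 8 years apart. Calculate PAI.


Formula: PAI = (V_T2 - V_T1) / (T2 - T1)
Volume increment = 414.4 - 276.4 = 138.0 m^3/ha
PAI = 138.0 / 8 = 17.25 m^3/ha/year

17.25


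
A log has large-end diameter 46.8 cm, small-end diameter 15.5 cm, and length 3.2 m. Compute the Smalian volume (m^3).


Smalian: V = (A1 + A2)/2 * L,  A = pi*(D/200)^2
A1 = pi*(46.8/200)^2 = 0.172021 m^2
A2 = pi*(15.5/200)^2 = 0.018869 m^2
V = (0.172021+0.018869)/2*3.2 = 0.3054 m^3

0.3054


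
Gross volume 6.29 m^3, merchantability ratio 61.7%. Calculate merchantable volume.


Formula: MV = V_total * (merchantable_pct / 100)
Merchantable fraction = 61.7% / 100 = 0.617
MV = 6.29 m^3 * 0.617 = 3.881 m^3

3.881


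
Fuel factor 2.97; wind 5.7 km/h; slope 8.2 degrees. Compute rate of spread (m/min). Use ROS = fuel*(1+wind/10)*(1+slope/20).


Formula: ROS = fuel * (1 + wind/10) * (1 + slope/20)
Wind factor = 1 + 5.7/10 = 1.57
Slope factor = 1 + 8.2/20 = 1.41
ROS = 2.97 * 1.57 * 1.41 = 6.57 m/min

6.57


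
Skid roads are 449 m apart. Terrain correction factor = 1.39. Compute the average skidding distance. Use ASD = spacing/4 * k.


Formula: ASD = (spacing / 4) * correction
Uncorrected distance = spacing / 4 = 449 / 4 = 112.25 m
ASD = 112.25 * 1.39 = 156 m

156


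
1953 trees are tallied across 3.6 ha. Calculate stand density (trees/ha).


Formula: Stand Density = N_trees / Area_ha
Density = 1953 trees / 3.6 ha
Density = 543 trees/ha

543


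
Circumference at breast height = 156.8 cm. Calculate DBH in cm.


Formula: DBH = C / pi
DBH = 156.8 / pi
pi = 3.14159...
DBH = 49.9 cm

49.9


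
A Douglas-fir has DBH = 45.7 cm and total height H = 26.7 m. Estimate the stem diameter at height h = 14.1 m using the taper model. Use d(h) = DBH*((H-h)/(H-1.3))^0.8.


Taper: d(h) = DBH * ((H - h) / (H - 1.3))^0.8
Numerator = H - h = 26.7 - 14.1 = 12.6 m
Denominator = H - 1.3 = 26.7 - 1.3 = 25.4 m
Ratio = 12.6 / 25.4 = 0.49606
d = 45.7 * 0.49606^0.8 = 26.1 cm

26.1


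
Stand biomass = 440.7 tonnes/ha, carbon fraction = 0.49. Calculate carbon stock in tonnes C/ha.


Formula: Carbon Stock = Biomass * Carbon Fraction
C = 440.7 t/ha * 0.49
C = 215.9 t C/ha

215.9


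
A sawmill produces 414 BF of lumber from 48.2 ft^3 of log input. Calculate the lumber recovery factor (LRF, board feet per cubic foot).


Formula: LRF = Lumber Output (BF) / Log Input (ft^3)
LRF = 414 BF / 48.2 ft^3
LRF = 8.59 BF/ft^3

8.59


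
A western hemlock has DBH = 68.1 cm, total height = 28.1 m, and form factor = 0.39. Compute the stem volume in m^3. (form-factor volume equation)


Formula: V = pi * (DBH/200)^2 * H * ff
Radius = DBH/200 = 68.1/200 = 0.3405 m
Radius^2 = 0.3405^2 = 0.11594025 m^2
V = pi * 0.11594025 * 28.1 * 0.39
V = 3.992 m^3

3.992


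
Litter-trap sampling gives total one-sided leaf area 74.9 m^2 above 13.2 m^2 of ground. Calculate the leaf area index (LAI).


Formula: LAI = total leaf area / ground area  (dimensionless)
LAI = 74.9 m^2 / 13.2 m^2
LAI = 5.67

5.67
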